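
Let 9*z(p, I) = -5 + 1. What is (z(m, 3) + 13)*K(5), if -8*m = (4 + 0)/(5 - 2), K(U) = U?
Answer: 565/9 ≈ 62.778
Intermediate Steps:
m = -1/6 (m = -(4 + 0)/(8*(5 - 2)) = -1/(2*3) = -1/8*4/3 = -1/6 ≈ -0.16667)
z(p, I) = -4/9 (z(p, I) = (-5 + 1)/9 = (1/9)*(-4) = -4/9)
(z(m, 3) + 13)*K(5) = (-4/9 + 13)*5 = (113/9)*5 = 565/9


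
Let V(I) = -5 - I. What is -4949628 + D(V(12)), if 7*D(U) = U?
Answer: -34647413/7 ≈ -4.9496e+6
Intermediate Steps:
D(U) = U/7
-4949628 + D(V(12)) = -4949628 + (-5 - 1*12)/7 = -4949628 + (-5 - 12)/7 = -4949628 + (⅐)*(-17) = -4949628 - 17/7 = -34647413/7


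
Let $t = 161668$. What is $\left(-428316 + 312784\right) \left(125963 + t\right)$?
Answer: $-33230584692$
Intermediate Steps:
$\left(-428316 + 312784\right) \left(125963 + t\right) = \left(-428316 + 312784\right) \left(125963 + 161668\right) = \left(-115532\right) 287631 = -33230584692$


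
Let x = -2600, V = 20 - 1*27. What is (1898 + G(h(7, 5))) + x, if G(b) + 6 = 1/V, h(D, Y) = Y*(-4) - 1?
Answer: -4957/7 ≈ -708.14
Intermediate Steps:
V = -7 (V = 20 - 27 = -7)
h(D, Y) = -1 - 4*Y (h(D, Y) = -4*Y - 1 = -1 - 4*Y)
G(b) = -43/7 (G(b) = -6 + 1/(-7) = -6 - ⅐ = -43/7)
(1898 + G(h(7, 5))) + x = (1898 - 43/7) - 2600 = 13243/7 - 2600 = -4957/7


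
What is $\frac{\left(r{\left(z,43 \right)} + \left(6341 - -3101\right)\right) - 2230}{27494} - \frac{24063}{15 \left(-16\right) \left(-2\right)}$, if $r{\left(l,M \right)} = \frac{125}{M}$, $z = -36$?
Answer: $- \frac{4716562261}{94579360} \approx -49.869$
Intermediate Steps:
$\frac{\left(r{\left(z,43 \right)} + \left(6341 - -3101\right)\right) - 2230}{27494} - \frac{24063}{15 \left(-16\right) \left(-2\right)} = \frac{\left(\frac{125}{43} + \left(6341 - -3101\right)\right) - 2230}{27494} - \frac{24063}{15 \left(-16\right) \left(-2\right)} = \left(\left(125 \cdot \frac{1}{43} + \left(6341 + 3101\right)\right) - 2230\right) \frac{1}{27494} - \frac{24063}{\left(-240\right) \left(-2\right)} = \left(\left(\frac{125}{43} + 9442\right) - 2230\right) \frac{1}{27494} - \frac{24063}{480} = \left(\frac{406131}{43} - 2230\right) \frac{1}{27494} - \frac{8021}{160} = \frac{310241}{43} \cdot \frac{1}{27494} - \frac{8021}{160} = \frac{310241}{1182242} - \frac{8021}{160} = - \frac{4716562261}{94579360}$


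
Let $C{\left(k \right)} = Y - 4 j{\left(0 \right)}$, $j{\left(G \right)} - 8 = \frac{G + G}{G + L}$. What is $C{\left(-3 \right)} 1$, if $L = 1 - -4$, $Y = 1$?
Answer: $-31$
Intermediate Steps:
$L = 5$ ($L = 1 + 4 = 5$)
$j{\left(G \right)} = 8 + \frac{2 G}{5 + G}$ ($j{\left(G \right)} = 8 + \frac{G + G}{G + 5} = 8 + \frac{2 G}{5 + G}$)
$C{\left(k \right)} = -31$ ($C{\left(k \right)} = 1 - 4 \frac{10 \left(4 + 0\right)}{5 + 0} = 1 - 4 \cdot 10 \cdot \frac{1}{5} \cdot 4 = 1 - 32 = -31$)
$C{\left(-3 \right)} 1 = \left(-31\right) 1 = -31$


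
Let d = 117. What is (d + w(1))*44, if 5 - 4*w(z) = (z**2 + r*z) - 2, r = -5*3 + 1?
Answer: 5368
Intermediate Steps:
r = -14 (r = -15 + 1 = -14)
w(z) = 7/4 - z**2/4 + 7*z/2 (w(z) = 5/4 - ((z**2 - 14*z) - 2)/4 = 5/4 - (-2 + z**2 - 14*z)/4 = 5/4 + (1/2 - z**2/4 + 7*z/2) = 7/4 - z**2/4 + 7*z/2)
(d + w(1))*44 = (117 + (7/4 - 1/4*1**2 + (7/2)*1))*44 = (117 + (7/4 - 1/4*1 + 7/2))*44 = (117 + (7/4 - 1/4 + 7/2))*44 = (117 + 5)*44 = 122*44 = 5368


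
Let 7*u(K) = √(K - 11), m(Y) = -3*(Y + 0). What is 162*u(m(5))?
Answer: 162*I*√26/7 ≈ 118.01*I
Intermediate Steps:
m(Y) = -3*Y
u(K) = √(-11 + K)/7 (u(K) = √(K - 11)/7 = √(-11 + K)/7)
162*u(m(5)) = 162*(√(-11 - 3*5)/7) = 162*(√(-11 - 15)/7) = 162*(√(-26)/7) = 162*((I*√26)/7) = 162*(I*√26/7) = 162*I*√26/7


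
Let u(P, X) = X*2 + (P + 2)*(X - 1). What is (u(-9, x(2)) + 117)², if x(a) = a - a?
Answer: 15376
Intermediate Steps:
x(a) = 0
u(P, X) = 2*X + (-1 + X)*(2 + P) (u(P, X) = 2*X + (2 + P)*(-1 + X) = 2*X + (-1 + X)*(2 + P))
(u(-9, x(2)) + 117)² = ((-2 - 1*(-9) + 4*0 - 9*0) + 117)² = ((-2 + 9 + 0 + 0) + 117)² = (7 + 117)² = 124² = 15376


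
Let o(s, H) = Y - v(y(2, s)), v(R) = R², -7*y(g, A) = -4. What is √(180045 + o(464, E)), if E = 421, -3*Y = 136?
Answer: √79379709/21 ≈ 424.26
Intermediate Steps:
Y = -136/3 (Y = -⅓*136 = -136/3 ≈ -45.333)
y(g, A) = 4/7 (y(g, A) = -⅐*(-4) = 4/7)
o(s, H) = -6712/147 (o(s, H) = -136/3 - (4/7)² = -136/3 - 1*16/49 = -136/3 - 16/49 = -6712/147)
√(180045 + o(464, E)) = √(180045 - 6712/147) = √(26459903/147) = √79379709/21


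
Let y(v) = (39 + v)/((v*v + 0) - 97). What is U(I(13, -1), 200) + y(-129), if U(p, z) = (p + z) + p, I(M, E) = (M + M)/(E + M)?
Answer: 5070601/24816 ≈ 204.33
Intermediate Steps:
I(M, E) = 2*M/(E + M) (I(M, E) = (2*M)/(E + M) = 2*M/(E + M))
U(p, z) = z + 2*p
y(v) = (39 + v)/(-97 + v**2) (y(v) = (39 + v)/((v**2 + 0) - 97) = (39 + v)/(v**2 - 97) = (39 + v)/(-97 + v**2))
U(I(13, -1), 200) + y(-129) = (200 + 2*(2*13/(-1 + 13))) + (39 - 129)/(-97 + (-129)**2) = (200 + 2*(2*13/12)) - 90/(-97 + 16641) = (200 + 2*(2*13*(1/12))) - 90/16544 = (200 + 2*(13/6)) + (1/16544)*(-90) = (200 + 13/3) - 45/8272 = 613/3 - 45/8272 = 5070601/24816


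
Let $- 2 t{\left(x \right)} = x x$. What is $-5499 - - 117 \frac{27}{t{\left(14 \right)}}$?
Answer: $- \frac{542061}{98} \approx -5531.2$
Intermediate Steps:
$t{\left(x \right)} = - \frac{x^{2}}{2}$ ($t{\left(x \right)} = - \frac{x x}{2} = - \frac{x^{2}}{2}$)
$-5499 - - 117 \frac{27}{t{\left(14 \right)}} = -5499 - - 117 \frac{27}{\left(- \frac{1}{2}\right) 14^{2}} = -5499 - - 117 \frac{27}{\left(- \frac{1}{2}\right) 196} = -5499 - - 117 \frac{27}{-98} = -5499 - - 117 \cdot 27 \left(- \frac{1}{98}\right) = -5499 - \left(-117\right) \left(- \frac{27}{98}\right) = -5499 - \frac{3159}{98} = - \frac{542061}{98}$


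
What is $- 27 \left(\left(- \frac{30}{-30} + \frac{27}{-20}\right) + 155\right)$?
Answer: $- \frac{83511}{20} \approx -4175.5$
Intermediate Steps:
$- 27 \left(\left(- \frac{30}{-30} + \frac{27}{-20}\right) + 155\right) = - 27 \left(\left(\left(-30\right) \left(- \frac{1}{30}\right) + 27 \left(- \frac{1}{20}\right)\right) + 155\right) = - 27 \left(\left(1 - \frac{27}{20}\right) + 155\right) = - 27 \left(- \frac{7}{20} + 155\right) = \left(-27\right) \frac{3093}{20} = - \frac{83511}{20}$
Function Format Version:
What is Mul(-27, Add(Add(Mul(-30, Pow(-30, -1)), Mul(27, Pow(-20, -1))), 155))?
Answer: Rational(-83511, 20) ≈ -4175.5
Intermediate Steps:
Mul(-27, Add(Add(Mul(-30, Pow(-30, -1)), Mul(27, Pow(-20, -1))), 155)) = Mul(-27, Add(Add(Mul(-30, Rational(-1, 30)), Mul(27, Rational(-1, 20))), 155)) = Mul(-27, Add(Add(1, Rational(-27, 20)), 155)) = Mul(-27, Add(Rational(-7, 20), 155)) = Mul(-27, Rational(3093, 20)) = Rational(-83511, 20)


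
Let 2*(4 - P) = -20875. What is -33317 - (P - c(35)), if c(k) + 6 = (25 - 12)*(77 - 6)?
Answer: -85683/2 ≈ -42842.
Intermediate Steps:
P = 20883/2 (P = 4 - ½*(-20875) = 4 + 20875/2 = 20883/2 ≈ 10442.)
c(k) = 917 (c(k) = -6 + (25 - 12)*(77 - 6) = -6 + 13*71 = -6 + 923 = 917)
-33317 - (P - c(35)) = -33317 - (20883/2 - 1*917) = -33317 - (20883/2 - 917) = -33317 - 1*19049/2 = -33317 - 19049/2 = -85683/2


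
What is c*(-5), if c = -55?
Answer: 275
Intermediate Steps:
c*(-5) = -55*(-5) = 275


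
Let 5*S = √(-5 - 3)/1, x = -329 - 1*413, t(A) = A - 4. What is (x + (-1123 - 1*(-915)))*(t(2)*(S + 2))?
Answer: 3800 + 760*I*√2 ≈ 3800.0 + 1074.8*I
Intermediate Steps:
t(A) = -4 + A
x = -742 (x = -329 - 413 = -742)
S = 2*I*√2/5 (S = (√(-5 - 3)/1)/5 = (√(-8)*1)/5 = ((2*I*√2)*1)/5 = (2*I*√2)/5 = 2*I*√2/5 ≈ 0.56569*I)
(x + (-1123 - 1*(-915)))*(t(2)*(S + 2)) = (-742 + (-1123 - 1*(-915)))*((-4 + 2)*(2*I*√2/5 + 2)) = (-742 + (-1123 + 915))*(-2*(2 + 2*I*√2/5)) = (-742 - 208)*(-4 - 4*I*√2/5) = -950*(-4 - 4*I*√2/5) = 3800 + 760*I*√2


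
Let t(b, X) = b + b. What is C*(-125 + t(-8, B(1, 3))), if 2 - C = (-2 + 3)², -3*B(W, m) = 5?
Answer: -141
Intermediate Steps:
B(W, m) = -5/3 (B(W, m) = -⅓*5 = -5/3)
t(b, X) = 2*b
C = 1 (C = 2 - (-2 + 3)² = 2 - 1*1² = 2 - 1*1 = 2 - 1 = 1)
C*(-125 + t(-8, B(1, 3))) = 1*(-125 + 2*(-8)) = 1*(-125 - 16) = 1*(-141) = -141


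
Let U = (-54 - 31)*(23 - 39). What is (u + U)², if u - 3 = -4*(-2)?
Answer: 1879641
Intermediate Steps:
U = 1360 (U = -85*(-16) = 1360)
u = 11 (u = 3 - 4*(-2) = 3 + 8 = 11)
(u + U)² = (11 + 1360)² = 1371² = 1879641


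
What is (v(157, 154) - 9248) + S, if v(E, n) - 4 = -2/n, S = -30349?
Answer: -3048662/77 ≈ -39593.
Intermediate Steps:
v(E, n) = 4 - 2/n
(v(157, 154) - 9248) + S = ((4 - 2/154) - 9248) - 30349 = ((4 - 2*1/154) - 9248) - 30349 = ((4 - 1/77) - 9248) - 30349 = (307/77 - 9248) - 30349 = -711789/77 - 30349 = -3048662/77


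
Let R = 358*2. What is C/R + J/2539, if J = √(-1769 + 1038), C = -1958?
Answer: -979/358 + I*√731/2539 ≈ -2.7346 + 0.010649*I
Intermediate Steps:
R = 716
J = I*√731 (J = √(-731) = I*√731 ≈ 27.037*I)
C/R + J/2539 = -1958/716 + (I*√731)/2539 = -1958*1/716 + (I*√731)*(1/2539) = -979/358 + I*√731/2539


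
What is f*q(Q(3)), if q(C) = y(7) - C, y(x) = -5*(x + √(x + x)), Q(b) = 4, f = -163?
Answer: 6357 + 815*√14 ≈ 9406.5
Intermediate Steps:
y(x) = -5*x - 5*√2*√x (y(x) = -5*(x + √(2*x)) = -5*(x + √2*√x) = -5*x - 5*√2*√x)
q(C) = -35 - C - 5*√14 (q(C) = (-5*7 - 5*√2*√7) - C = (-35 - 5*√14) - C = -35 - C - 5*√14)
f*q(Q(3)) = -163*(-35 - 1*4 - 5*√14) = -163*(-35 - 4 - 5*√14) = -163*(-39 - 5*√14) = 6357 + 815*√14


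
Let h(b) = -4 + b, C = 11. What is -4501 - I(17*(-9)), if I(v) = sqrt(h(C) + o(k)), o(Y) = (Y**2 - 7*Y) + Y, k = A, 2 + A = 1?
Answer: -4501 - sqrt(14) ≈ -4504.7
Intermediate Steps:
A = -1 (A = -2 + 1 = -1)
k = -1
o(Y) = Y**2 - 6*Y
I(v) = sqrt(14) (I(v) = sqrt((-4 + 11) - (-6 - 1)) = sqrt(7 - 1*(-7)) = sqrt(7 + 7) = sqrt(14))
-4501 - I(17*(-9)) = -4501 - sqrt(14)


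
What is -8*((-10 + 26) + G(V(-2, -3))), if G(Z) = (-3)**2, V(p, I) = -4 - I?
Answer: -200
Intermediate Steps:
G(Z) = 9
-8*((-10 + 26) + G(V(-2, -3))) = -8*((-10 + 26) + 9) = -8*(16 + 9) = -8*25 = -200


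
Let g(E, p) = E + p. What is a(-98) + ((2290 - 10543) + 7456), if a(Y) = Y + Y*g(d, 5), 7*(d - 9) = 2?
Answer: -2295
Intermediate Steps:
d = 65/7 (d = 9 + (1/7)*2 = 9 + 2/7 = 65/7 ≈ 9.2857)
a(Y) = 107*Y/7 (a(Y) = Y + Y*(65/7 + 5) = Y + Y*(100/7) = Y + 100*Y/7 = 107*Y/7)
a(-98) + ((2290 - 10543) + 7456) = (107/7)*(-98) + ((2290 - 10543) + 7456) = -1498 + (-8253 + 7456) = -1498 - 797 = -2295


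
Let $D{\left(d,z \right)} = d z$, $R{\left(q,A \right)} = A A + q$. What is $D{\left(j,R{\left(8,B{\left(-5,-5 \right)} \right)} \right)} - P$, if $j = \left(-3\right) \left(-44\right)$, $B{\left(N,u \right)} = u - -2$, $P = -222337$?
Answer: $224581$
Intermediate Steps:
$B{\left(N,u \right)} = 2 + u$ ($B{\left(N,u \right)} = u + 2 = 2 + u$)
$R{\left(q,A \right)} = q + A^{2}$ ($R{\left(q,A \right)} = A^{2} + q = q + A^{2}$)
$j = 132$
$D{\left(j,R{\left(8,B{\left(-5,-5 \right)} \right)} \right)} - P = 132 \left(8 + \left(2 - 5\right)^{2}\right) - -222337 = 132 \left(8 + \left(-3\right)^{2}\right) + 222337 = 132 \left(8 + 9\right) + 222337 = 132 \cdot 17 + 222337 = 2244 + 222337 = 224581$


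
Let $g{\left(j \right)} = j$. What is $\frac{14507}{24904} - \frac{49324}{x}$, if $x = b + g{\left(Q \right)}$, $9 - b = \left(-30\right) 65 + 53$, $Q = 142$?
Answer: $- \frac{37457955}{1593856} \approx -23.501$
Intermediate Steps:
$b = 1906$ ($b = 9 - \left(\left(-30\right) 65 + 53\right) = 9 - \left(-1950 + 53\right) = 9 - -1897 = 9 + 1897 = 1906$)
$x = 2048$ ($x = 1906 + 142 = 2048$)
$\frac{14507}{24904} - \frac{49324}{x} = \frac{14507}{24904} - \frac{49324}{2048} = 14507 \cdot \frac{1}{24904} - \frac{12331}{512} = \frac{14507}{24904} - \frac{12331}{512} = - \frac{37457955}{1593856}$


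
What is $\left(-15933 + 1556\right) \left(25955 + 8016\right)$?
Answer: $-488401067$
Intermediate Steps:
$\left(-15933 + 1556\right) \left(25955 + 8016\right) = \left(-14377\right) 33971 = -488401067$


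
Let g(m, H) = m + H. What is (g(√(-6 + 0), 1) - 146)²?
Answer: (145 - I*√6)² ≈ 21019.0 - 710.35*I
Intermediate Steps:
g(m, H) = H + m
(g(√(-6 + 0), 1) - 146)² = ((1 + √(-6 + 0)) - 146)² = ((1 + √(-6)) - 146)² = ((1 + I*√6) - 146)² = (-145 + I*√6)²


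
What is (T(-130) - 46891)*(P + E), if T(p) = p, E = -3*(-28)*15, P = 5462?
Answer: -316075162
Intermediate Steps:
E = 1260 (E = 84*15 = 1260)
(T(-130) - 46891)*(P + E) = (-130 - 46891)*(5462 + 1260) = -47021*6722 = -316075162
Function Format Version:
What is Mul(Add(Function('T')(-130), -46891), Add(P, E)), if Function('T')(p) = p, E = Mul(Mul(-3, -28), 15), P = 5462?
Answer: -316075162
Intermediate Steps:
E = 1260 (E = Mul(84, 15) = 1260)
Mul(Add(Function('T')(-130), -46891), Add(P, E)) = Mul(Add(-130, -46891), Add(5462, 1260)) = Mul(-47021, 6722) = -316075162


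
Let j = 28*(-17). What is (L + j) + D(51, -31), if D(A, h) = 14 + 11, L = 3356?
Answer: 2905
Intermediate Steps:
D(A, h) = 25
j = -476
(L + j) + D(51, -31) = (3356 - 476) + 25 = 2880 + 25 = 2905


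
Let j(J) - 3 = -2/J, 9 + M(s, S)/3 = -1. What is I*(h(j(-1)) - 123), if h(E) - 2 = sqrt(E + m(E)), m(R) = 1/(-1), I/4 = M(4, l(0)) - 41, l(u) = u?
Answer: 33796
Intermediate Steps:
M(s, S) = -30 (M(s, S) = -27 + 3*(-1) = -27 - 3 = -30)
I = -284 (I = 4*(-30 - 41) = 4*(-71) = -284)
j(J) = 3 - 2/J
m(R) = -1
h(E) = 2 + sqrt(-1 + E) (h(E) = 2 + sqrt(E - 1) = 2 + sqrt(-1 + E))
I*(h(j(-1)) - 123) = -284*((2 + sqrt(-1 + (3 - 2/(-1)))) - 123) = -284*((2 + sqrt(-1 + (3 - 2*(-1)))) - 123) = -284*((2 + sqrt(-1 + (3 + 2))) - 123) = -284*((2 + sqrt(-1 + 5)) - 123) = -284*((2 + sqrt(4)) - 123) = -284*((2 + 2) - 123) = -284*(4 - 123) = -284*(-119) = 33796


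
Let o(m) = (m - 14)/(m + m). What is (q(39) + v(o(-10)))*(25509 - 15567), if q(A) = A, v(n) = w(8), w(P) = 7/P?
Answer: 1585749/4 ≈ 3.9644e+5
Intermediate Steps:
o(m) = (-14 + m)/(2*m) (o(m) = (-14 + m)/((2*m)) = (-14 + m)*(1/(2*m)) = (-14 + m)/(2*m))
v(n) = 7/8
(q(39) + v(o(-10)))*(25509 - 15567) = (39 + 7/8)*(25509 - 15567) = (319/8)*9942 = 1585749/4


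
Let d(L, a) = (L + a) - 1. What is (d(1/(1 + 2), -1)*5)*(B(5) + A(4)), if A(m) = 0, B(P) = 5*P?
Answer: -625/3 ≈ -208.33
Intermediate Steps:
d(L, a) = -1 + L + a
(d(1/(1 + 2), -1)*5)*(B(5) + A(4)) = ((-1 + 1/(1 + 2) - 1)*5)*(5*5 + 0) = ((-1 + 1/3 - 1)*5)*(25 + 0) = ((-1 + 1/3 - 1)*5)*25 = -5/3*5*25 = -25/3*25 = -625/3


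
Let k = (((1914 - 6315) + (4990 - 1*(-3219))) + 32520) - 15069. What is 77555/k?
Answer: 77555/21259 ≈ 3.6481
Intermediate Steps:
k = 21259 (k = ((-4401 + (4990 + 3219)) + 32520) - 15069 = ((-4401 + 8209) + 32520) - 15069 = (3808 + 32520) - 15069 = 36328 - 15069 = 21259)
77555/k = 77555/21259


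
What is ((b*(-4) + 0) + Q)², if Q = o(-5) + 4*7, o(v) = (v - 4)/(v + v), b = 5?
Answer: 7921/100 ≈ 79.210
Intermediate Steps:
o(v) = (-4 + v)/(2*v) (o(v) = (-4 + v)/((2*v)) = (-4 + v)*(1/(2*v)) = (-4 + v)/(2*v))
Q = 289/10 (Q = (½)*(-4 - 5)/(-5) + 4*7 = (½)*(-⅕)*(-9) + 28 = 9/10 + 28 = 289/10 ≈ 28.900)
((b*(-4) + 0) + Q)² = ((5*(-4) + 0) + 289/10)² = ((-20 + 0) + 289/10)² = (-20 + 289/10)² = (89/10)² = 7921/100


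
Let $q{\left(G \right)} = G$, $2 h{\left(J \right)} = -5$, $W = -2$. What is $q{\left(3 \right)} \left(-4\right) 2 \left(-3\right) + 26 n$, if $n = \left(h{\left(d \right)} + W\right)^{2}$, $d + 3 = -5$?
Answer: $\frac{1197}{2} \approx 598.5$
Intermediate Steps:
$d = -8$ ($d = -3 - 5 = -8$)
$h{\left(J \right)} = - \frac{5}{2}$ ($h{\left(J \right)} = \frac{1}{2} \left(-5\right) = - \frac{5}{2}$)
$n = \frac{81}{4}$ ($n = \left(- \frac{5}{2} - 2\right)^{2} = \left(- \frac{9}{2}\right)^{2} = \frac{81}{4} \approx 20.25$)
$q{\left(3 \right)} \left(-4\right) 2 \left(-3\right) + 26 n = 3 \left(-4\right) 2 \left(-3\right) + 26 \cdot \frac{81}{4} = \left(-12\right) \left(-6\right) + \frac{1053}{2} = 72 + \frac{1053}{2} = \frac{1197}{2}$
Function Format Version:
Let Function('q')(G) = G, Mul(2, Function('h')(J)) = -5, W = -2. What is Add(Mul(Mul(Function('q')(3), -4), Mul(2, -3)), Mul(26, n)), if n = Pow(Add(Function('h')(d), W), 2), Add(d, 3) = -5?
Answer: Rational(1197, 2) ≈ 598.50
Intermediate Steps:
d = -8 (d = Add(-3, -5) = -8)
Function('h')(J) = Rational(-5, 2) (Function('h')(J) = Mul(Rational(1, 2), -5) = Rational(-5, 2))
n = Rational(81, 4) (n = Pow(Add(Rational(-5, 2), -2), 2) = Pow(Rational(-9, 2), 2) = Rational(81, 4) ≈ 20.250)
Add(Mul(Mul(Function('q')(3), -4), Mul(2, -3)), Mul(26, n)) = Add(Mul(Mul(3, -4), Mul(2, -3)), Mul(26, Rational(81, 4))) = Add(Mul(-12, -6), Rational(1053, 2)) = Add(72, Rational(1053, 2)) = Rational(1197, 2)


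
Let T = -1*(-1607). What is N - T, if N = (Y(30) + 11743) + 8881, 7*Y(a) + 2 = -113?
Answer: 133004/7 ≈ 19001.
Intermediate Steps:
T = 1607
Y(a) = -115/7 (Y(a) = -2/7 + (⅐)*(-113) = -2/7 - 113/7 = -115/7)
N = 144253/7 (N = (-115/7 + 11743) + 8881 = 82086/7 + 8881 = 144253/7 ≈ 20608.)
N - T = 144253/7 - 1*1607 = 144253/7 - 1607 = 133004/7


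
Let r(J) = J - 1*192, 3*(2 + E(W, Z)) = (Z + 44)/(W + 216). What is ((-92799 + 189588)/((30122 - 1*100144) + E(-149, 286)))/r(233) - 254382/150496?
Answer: -1782381584133/1033861392976 ≈ -1.7240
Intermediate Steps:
E(W, Z) = -2 + (44 + Z)/(3*(216 + W)) (E(W, Z) = -2 + ((Z + 44)/(W + 216))/3 = -2 + ((44 + Z)/(216 + W))/3 = -2 + (44 + Z)/(3*(216 + W)))
r(J) = -192 + J (r(J) = J - 192 = -192 + J)
((-92799 + 189588)/((30122 - 1*100144) + E(-149, 286)))/r(233) - 254382/150496 = ((-92799 + 189588)/((30122 - 1*100144) + (-1252 + 286 - 6*(-149))/(3*(216 - 149))))/(-192 + 233) - 254382/150496 = (96789/((30122 - 100144) + (⅓)*(-1252 + 286 + 894)/67))/41 - 254382*1/150496 = (96789/(-70022 + (⅓)*(1/67)*(-72)))*(1/41) - 127191/75248 = (96789/(-70022 - 24/67))*(1/41) - 127191/75248 = (96789/(-4691498/67))*(1/41) - 127191/75248 = (96789*(-67/4691498))*(1/41) - 127191/75248 = -926409/670214*1/41 - 127191/75248 = -926409/27478774 - 127191/75248 = -1782381584133/1033861392976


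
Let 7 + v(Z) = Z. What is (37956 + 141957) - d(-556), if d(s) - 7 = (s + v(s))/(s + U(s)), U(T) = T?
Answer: 200054353/1112 ≈ 1.7991e+5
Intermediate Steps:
v(Z) = -7 + Z
d(s) = 7 + (-7 + 2*s)/(2*s) (d(s) = 7 + (s + (-7 + s))/(s + s) = 7 + (-7 + 2*s)/((2*s)) = 7 + (-7 + 2*s)*(1/(2*s)) = 7 + (-7 + 2*s)/(2*s))
(37956 + 141957) - d(-556) = (37956 + 141957) - (8 - 7/2/(-556)) = 179913 - (8 - 7/2*(-1/556)) = 179913 - (8 + 7/1112) = 179913 - 1*8903/1112 = 179913 - 8903/1112 = 200054353/1112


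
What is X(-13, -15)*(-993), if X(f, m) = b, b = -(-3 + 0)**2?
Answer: 8937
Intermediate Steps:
b = -9 (b = -1*(-3)**2 = -1*9 = -9)
X(f, m) = -9
X(-13, -15)*(-993) = -9*(-993) = 8937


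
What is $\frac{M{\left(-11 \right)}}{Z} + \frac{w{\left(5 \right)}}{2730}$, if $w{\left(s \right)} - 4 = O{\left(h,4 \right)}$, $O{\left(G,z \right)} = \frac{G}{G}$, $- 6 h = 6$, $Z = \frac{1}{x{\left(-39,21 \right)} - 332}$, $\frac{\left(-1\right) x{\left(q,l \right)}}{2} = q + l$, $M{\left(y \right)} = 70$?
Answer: $- \frac{11313119}{546} \approx -20720.0$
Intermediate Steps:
$x{\left(q,l \right)} = - 2 l - 2 q$ ($x{\left(q,l \right)} = - 2 \left(q + l\right) = - 2 \left(l + q\right) = - 2 l - 2 q$)
$Z = - \frac{1}{296}$ ($Z = \frac{1}{\left(\left(-2\right) 21 - -78\right) - 332} = \frac{1}{\left(-42 + 78\right) - 332} = \frac{1}{36 - 332} = \frac{1}{-296} = - \frac{1}{296} \approx -0.0033784$)
$h = -1$ ($h = \left(- \frac{1}{6}\right) 6 = -1$)
$O{\left(G,z \right)} = 1$
$w{\left(s \right)} = 5$ ($w{\left(s \right)} = 4 + 1 = 5$)
$\frac{M{\left(-11 \right)}}{Z} + \frac{w{\left(5 \right)}}{2730} = \frac{70}{- \frac{1}{296}} + \frac{5}{2730} = 70 \left(-296\right) + 5 \cdot \frac{1}{2730} = -20720 + \frac{1}{546} = - \frac{11313119}{546}$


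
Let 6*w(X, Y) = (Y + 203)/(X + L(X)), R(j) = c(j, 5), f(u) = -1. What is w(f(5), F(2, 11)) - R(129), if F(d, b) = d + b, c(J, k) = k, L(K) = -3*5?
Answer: -29/4 ≈ -7.2500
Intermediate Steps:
L(K) = -15
F(d, b) = b + d
R(j) = 5
w(X, Y) = (203 + Y)/(6*(-15 + X)) (w(X, Y) = ((Y + 203)/(X - 15))/6 = ((203 + Y)/(-15 + X))/6 = (203 + Y)/(6*(-15 + X)))
w(f(5), F(2, 11)) - R(129) = (203 + (11 + 2))/(6*(-15 - 1)) - 1*5 = (⅙)*(203 + 13)/(-16) - 5 = (⅙)*(-1/16)*216 - 5 = -9/4 - 5 = -29/4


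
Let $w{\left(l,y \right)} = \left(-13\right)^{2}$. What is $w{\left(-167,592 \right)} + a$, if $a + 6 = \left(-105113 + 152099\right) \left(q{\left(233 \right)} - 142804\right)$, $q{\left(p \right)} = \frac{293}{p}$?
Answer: $- \frac{1563366972475}{233} \approx -6.7097 \cdot 10^{9}$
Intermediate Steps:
$w{\left(l,y \right)} = 169$
$a = - \frac{1563367011852}{233}$ ($a = -6 + \left(-105113 + 152099\right) \left(\frac{293}{233} - 142804\right) = -6 + 46986 \left(293 \cdot \frac{1}{233} - 142804\right) = -6 + 46986 \left(\frac{293}{233} - 142804\right) = -6 + 46986 \left(- \frac{33273039}{233}\right) = -6 - \frac{1563367010454}{233} = - \frac{1563367011852}{233} \approx -6.7097 \cdot 10^{9}$)
$w{\left(-167,592 \right)} + a = 169 - \frac{1563367011852}{233} = - \frac{1563366972475}{233}$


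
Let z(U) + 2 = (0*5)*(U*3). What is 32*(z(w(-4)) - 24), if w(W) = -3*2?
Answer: -832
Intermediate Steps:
w(W) = -6
z(U) = -2 (z(U) = -2 + (0*5)*(U*3) = -2 + 0*(3*U) = -2 + 0 = -2)
32*(z(w(-4)) - 24) = 32*(-2 - 24) = 32*(-26) = -832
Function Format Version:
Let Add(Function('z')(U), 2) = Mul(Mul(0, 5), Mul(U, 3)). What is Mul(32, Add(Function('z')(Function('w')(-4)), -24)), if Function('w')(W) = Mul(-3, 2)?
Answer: -832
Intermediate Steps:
Function('w')(W) = -6
Function('z')(U) = -2 (Function('z')(U) = Add(-2, Mul(Mul(0, 5), Mul(U, 3))) = Add(-2, Mul(0, Mul(3, U))) = Add(-2, 0) = -2)
Mul(32, Add(Function('z')(Function('w')(-4)), -24)) = Mul(32, Add(-2, -24)) = Mul(32, -26) = -832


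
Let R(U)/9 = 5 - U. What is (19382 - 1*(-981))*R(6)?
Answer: -183267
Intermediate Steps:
R(U) = 45 - 9*U (R(U) = 9*(5 - U) = 45 - 9*U)
(19382 - 1*(-981))*R(6) = (19382 - 1*(-981))*(45 - 9*6) = (19382 + 981)*(45 - 54) = 20363*(-9) = -183267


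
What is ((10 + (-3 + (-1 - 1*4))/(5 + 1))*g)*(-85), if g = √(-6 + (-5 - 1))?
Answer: -4420*I*√3/3 ≈ -2551.9*I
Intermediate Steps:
g = 2*I*√3 (g = √(-6 - 6) = √(-12) = 2*I*√3 ≈ 3.4641*I)
((10 + (-3 + (-1 - 1*4))/(5 + 1))*g)*(-85) = ((10 + (-3 + (-1 - 1*4))/(5 + 1))*(2*I*√3))*(-85) = ((10 + (-3 + (-1 - 4))/6)*(2*I*√3))*(-85) = ((10 + (-3 - 5)*(⅙))*(2*I*√3))*(-85) = ((10 - 8*⅙)*(2*I*√3))*(-85) = ((10 - 4/3)*(2*I*√3))*(-85) = (26*(2*I*√3)/3)*(-85) = (52*I*√3/3)*(-85) = -4420*I*√3/3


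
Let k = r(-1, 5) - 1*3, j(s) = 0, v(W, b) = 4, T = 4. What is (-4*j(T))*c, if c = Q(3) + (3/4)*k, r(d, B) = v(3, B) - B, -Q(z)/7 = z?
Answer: 0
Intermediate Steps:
Q(z) = -7*z
r(d, B) = 4 - B
k = -4 (k = (4 - 1*5) - 1*3 = (4 - 5) - 3 = -1 - 3 = -4)
c = -24 (c = -7*3 + (3/4)*(-4) = -21 + (3*(1/4))*(-4) = -21 + (3/4)*(-4) = -21 - 3 = -24)
(-4*j(T))*c = -4*0*(-24) = 0*(-24) = 0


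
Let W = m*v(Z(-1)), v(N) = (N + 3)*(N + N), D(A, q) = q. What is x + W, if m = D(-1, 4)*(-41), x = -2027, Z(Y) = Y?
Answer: -1371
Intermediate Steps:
v(N) = 2*N*(3 + N) (v(N) = (3 + N)*(2*N) = 2*N*(3 + N))
m = -164 (m = 4*(-41) = -164)
W = 656 (W = -328*(-1)*(3 - 1) = -328*(-1)*2 = -164*(-4) = 656)
x + W = -2027 + 656 = -1371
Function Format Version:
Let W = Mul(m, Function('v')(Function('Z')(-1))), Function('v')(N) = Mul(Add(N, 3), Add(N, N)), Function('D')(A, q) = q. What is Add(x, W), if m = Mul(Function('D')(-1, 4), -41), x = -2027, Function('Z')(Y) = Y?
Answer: -1371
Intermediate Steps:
Function('v')(N) = Mul(2, N, Add(3, N)) (Function('v')(N) = Mul(Add(3, N), Mul(2, N)) = Mul(2, N, Add(3, N)))
m = -164 (m = Mul(4, -41) = -164)
W = 656 (W = Mul(-164, Mul(2, -1, Add(3, -1))) = Mul(-164, Mul(2, -1, 2)) = Mul(-164, -4) = 656)
Add(x, W) = Add(-2027, 656) = -1371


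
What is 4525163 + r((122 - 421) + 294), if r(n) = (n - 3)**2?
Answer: 4525227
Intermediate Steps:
r(n) = (-3 + n)**2
4525163 + r((122 - 421) + 294) = 4525163 + (-3 + ((122 - 421) + 294))**2 = 4525163 + (-3 + (-299 + 294))**2 = 4525163 + (-3 - 5)**2 = 4525163 + (-8)**2 = 4525163 + 64 = 4525227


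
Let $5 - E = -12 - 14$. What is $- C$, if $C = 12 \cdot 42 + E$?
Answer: $-535$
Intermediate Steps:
$E = 31$ ($E = 5 - \left(-12 - 14\right) = 5 - -26 = 5 + 26 = 31$)
$C = 535$ ($C = 12 \cdot 42 + 31 = 504 + 31 = 535$)
$- C = \left(-1\right) 535 = -535$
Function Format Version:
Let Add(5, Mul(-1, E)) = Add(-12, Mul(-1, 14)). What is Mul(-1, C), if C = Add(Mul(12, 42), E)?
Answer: -535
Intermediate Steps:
E = 31 (E = Add(5, Mul(-1, Add(-12, Mul(-1, 14)))) = Add(5, Mul(-1, Add(-12, -14))) = Add(5, Mul(-1, -26)) = Add(5, 26) = 31)
C = 535 (C = Add(Mul(12, 42), 31) = Add(504, 31) = 535)
Mul(-1, C) = Mul(-1, 535) = -535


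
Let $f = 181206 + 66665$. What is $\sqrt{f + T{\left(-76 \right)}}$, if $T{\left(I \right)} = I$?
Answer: $\sqrt{247795} \approx 497.79$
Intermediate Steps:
$f = 247871$
$\sqrt{f + T{\left(-76 \right)}} = \sqrt{247871 - 76} = \sqrt{247795}$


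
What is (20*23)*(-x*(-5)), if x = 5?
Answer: 11500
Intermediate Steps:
(20*23)*(-x*(-5)) = (20*23)*(-1*5*(-5)) = 460*(-5*(-5)) = 460*25 = 11500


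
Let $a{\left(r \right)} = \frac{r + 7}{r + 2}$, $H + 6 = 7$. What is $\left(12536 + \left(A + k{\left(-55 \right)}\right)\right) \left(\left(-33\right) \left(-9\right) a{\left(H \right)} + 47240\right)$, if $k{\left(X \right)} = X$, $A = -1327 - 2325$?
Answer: $424074528$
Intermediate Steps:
$H = 1$ ($H = -6 + 7 = 1$)
$A = -3652$
$a{\left(r \right)} = \frac{7 + r}{2 + r}$
$\left(12536 + \left(A + k{\left(-55 \right)}\right)\right) \left(\left(-33\right) \left(-9\right) a{\left(H \right)} + 47240\right) = \left(12536 - 3707\right) \left(\left(-33\right) \left(-9\right) \frac{7 + 1}{2 + 1} + 47240\right) = \left(12536 - 3707\right) \left(297 \cdot \frac{1}{3} \cdot 8 + 47240\right) = 8829 \left(297 \cdot \frac{1}{3} \cdot 8 + 47240\right) = 8829 \left(297 \cdot \frac{8}{3} + 47240\right) = 8829 \left(792 + 47240\right) = 8829 \cdot 48032 = 424074528$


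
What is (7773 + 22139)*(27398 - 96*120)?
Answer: 474942736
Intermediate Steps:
(7773 + 22139)*(27398 - 96*120) = 29912*(27398 - 11520) = 29912*15878 = 474942736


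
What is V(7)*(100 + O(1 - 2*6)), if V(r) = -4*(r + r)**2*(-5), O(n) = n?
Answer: 348880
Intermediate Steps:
V(r) = 80*r**2 (V(r) = -4*4*r**2*(-5) = -16*r**2*(-5) = 80*r**2)
V(7)*(100 + O(1 - 2*6)) = (80*7**2)*(100 + (1 - 2*6)) = (80*49)*(100 + (1 - 12)) = 3920*(100 - 11) = 3920*89 = 348880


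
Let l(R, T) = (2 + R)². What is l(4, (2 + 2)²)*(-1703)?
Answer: -61308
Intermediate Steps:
l(4, (2 + 2)²)*(-1703) = (2 + 4)²*(-1703) = 6²*(-1703) = 36*(-1703) = -61308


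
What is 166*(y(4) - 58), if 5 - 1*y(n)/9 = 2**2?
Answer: -8134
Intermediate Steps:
y(n) = 9 (y(n) = 45 - 9*2**2 = 45 - 9*4 = 45 - 36 = 9)
166*(y(4) - 58) = 166*(9 - 58) = 166*(-49) = -8134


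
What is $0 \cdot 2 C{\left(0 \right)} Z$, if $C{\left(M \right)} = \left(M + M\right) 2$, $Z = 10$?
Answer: $0$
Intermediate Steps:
$C{\left(M \right)} = 4 M$ ($C{\left(M \right)} = 2 M 2 = 4 M$)
$0 \cdot 2 C{\left(0 \right)} Z = 0 \cdot 2 \cdot 4 \cdot 0 \cdot 10 = 0 \cdot 0 \cdot 10 = 0 \cdot 10 = 0$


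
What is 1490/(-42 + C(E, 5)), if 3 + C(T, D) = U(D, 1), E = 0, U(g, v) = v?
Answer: -745/22 ≈ -33.864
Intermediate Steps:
C(T, D) = -2 (C(T, D) = -3 + 1 = -2)
1490/(-42 + C(E, 5)) = 1490/(-42 - 2) = 1490/(-44) = 1490*(-1/44) = -745/22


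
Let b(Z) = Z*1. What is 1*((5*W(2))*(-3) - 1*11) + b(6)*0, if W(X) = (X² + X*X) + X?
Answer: -161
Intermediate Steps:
b(Z) = Z
W(X) = X + 2*X² (W(X) = (X² + X²) + X = 2*X² + X = X + 2*X²)
1*((5*W(2))*(-3) - 1*11) + b(6)*0 = 1*((5*(2*(1 + 2*2)))*(-3) - 1*11) + 6*0 = 1*((5*(2*(1 + 4)))*(-3) - 11) + 0 = 1*((5*(2*5))*(-3) - 11) + 0 = 1*((5*10)*(-3) - 11) + 0 = 1*(50*(-3) - 11) + 0 = 1*(-150 - 11) + 0 = 1*(-161) + 0 = -161 + 0 = -161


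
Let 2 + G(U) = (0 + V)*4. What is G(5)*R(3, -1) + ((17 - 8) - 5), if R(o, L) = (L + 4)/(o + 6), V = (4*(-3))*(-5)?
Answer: 250/3 ≈ 83.333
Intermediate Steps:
V = 60 (V = -12*(-5) = 60)
R(o, L) = (4 + L)/(6 + o)
G(U) = 238 (G(U) = -2 + (0 + 60)*4 = -2 + 60*4 = -2 + 240 = 238)
G(5)*R(3, -1) + ((17 - 8) - 5) = 238*((4 - 1)/(6 + 3)) + ((17 - 8) - 5) = 238*(3/9) + (9 - 5) = 238*((1/9)*3) + 4 = 238*(1/3) + 4 = 238/3 + 4 = 250/3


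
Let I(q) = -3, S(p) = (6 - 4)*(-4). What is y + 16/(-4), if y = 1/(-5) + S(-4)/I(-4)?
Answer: -23/15 ≈ -1.5333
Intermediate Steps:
S(p) = -8 (S(p) = 2*(-4) = -8)
y = 37/15 (y = 1/(-5) - 8/(-3) = 1*(-⅕) - 8*(-⅓) = -⅕ + 8/3 = 37/15 ≈ 2.4667)
y + 16/(-4) = 37/15 + 16/(-4) = 37/15 - ¼*16 = 37/15 - 4 = -23/15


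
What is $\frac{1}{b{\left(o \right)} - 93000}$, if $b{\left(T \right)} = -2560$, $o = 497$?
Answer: $- \frac{1}{95560} \approx -1.0465 \cdot 10^{-5}$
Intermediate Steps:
$\frac{1}{b{\left(o \right)} - 93000} = \frac{1}{-2560 - 93000} = \frac{1}{-95560} = - \frac{1}{95560}$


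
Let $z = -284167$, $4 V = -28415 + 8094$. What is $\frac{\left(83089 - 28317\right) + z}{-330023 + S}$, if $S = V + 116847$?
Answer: $\frac{183516}{174605} \approx 1.051$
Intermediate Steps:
$V = - \frac{20321}{4}$ ($V = \frac{-28415 + 8094}{4} = \frac{1}{4} \left(-20321\right) = - \frac{20321}{4} \approx -5080.3$)
$S = \frac{447067}{4}$ ($S = - \frac{20321}{4} + 116847 = \frac{447067}{4} \approx 1.1177 \cdot 10^{5}$)
$\frac{\left(83089 - 28317\right) + z}{-330023 + S} = \frac{\left(83089 - 28317\right) - 284167}{-330023 + \frac{447067}{4}} = \frac{54772 - 284167}{- \frac{873025}{4}} = \left(-229395\right) \left(- \frac{4}{873025}\right) = \frac{183516}{174605}$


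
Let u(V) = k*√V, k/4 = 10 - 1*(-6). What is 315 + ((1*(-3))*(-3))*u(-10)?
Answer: 315 + 576*I*√10 ≈ 315.0 + 1821.5*I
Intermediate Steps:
k = 64 (k = 4*(10 - 1*(-6)) = 4*(10 + 6) = 4*16 = 64)
u(V) = 64*√V
315 + ((1*(-3))*(-3))*u(-10) = 315 + ((1*(-3))*(-3))*(64*√(-10)) = 315 + (-3*(-3))*(64*(I*√10)) = 315 + 9*(64*I*√10) = 315 + 576*I*√10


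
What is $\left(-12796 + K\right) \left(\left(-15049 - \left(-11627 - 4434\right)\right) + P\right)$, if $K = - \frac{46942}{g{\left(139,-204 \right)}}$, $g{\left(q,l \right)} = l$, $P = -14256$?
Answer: $\frac{8487556462}{51} \approx 1.6642 \cdot 10^{8}$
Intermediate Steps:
$K = \frac{23471}{102}$ ($K = - \frac{46942}{-204} = \left(-46942\right) \left(- \frac{1}{204}\right) = \frac{23471}{102} \approx 230.11$)
$\left(-12796 + K\right) \left(\left(-15049 - \left(-11627 - 4434\right)\right) + P\right) = \left(-12796 + \frac{23471}{102}\right) \left(\left(-15049 - \left(-11627 - 4434\right)\right) - 14256\right) = - \frac{1281721 \left(\left(-15049 - \left(-11627 - 4434\right)\right) - 14256\right)}{102} = - \frac{1281721 \left(\left(-15049 - -16061\right) - 14256\right)}{102} = - \frac{1281721 \left(\left(-15049 + 16061\right) - 14256\right)}{102} = - \frac{1281721 \left(1012 - 14256\right)}{102} = \left(- \frac{1281721}{102}\right) \left(-13244\right) = \frac{8487556462}{51}$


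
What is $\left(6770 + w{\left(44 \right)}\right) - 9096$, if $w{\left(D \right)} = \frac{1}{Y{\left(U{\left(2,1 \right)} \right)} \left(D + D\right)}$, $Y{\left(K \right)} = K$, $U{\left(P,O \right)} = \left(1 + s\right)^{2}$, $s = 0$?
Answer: $- \frac{204687}{88} \approx -2326.0$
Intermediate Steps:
$U{\left(P,O \right)} = 1$ ($U{\left(P,O \right)} = \left(1 + 0\right)^{2} = 1^{2} = 1$)
$w{\left(D \right)} = \frac{1}{2 D}$ ($w{\left(D \right)} = \frac{1}{1 \left(D + D\right)} = \frac{1}{1 \cdot 2 D} = \frac{1}{2 D}$)
$\left(6770 + w{\left(44 \right)}\right) - 9096 = \left(6770 + \frac{1}{2 \cdot 44}\right) - 9096 = \left(6770 + \frac{1}{2} \cdot \frac{1}{44}\right) - 9096 = \left(6770 + \frac{1}{88}\right) - 9096 = \frac{595761}{88} - 9096 = - \frac{204687}{88}$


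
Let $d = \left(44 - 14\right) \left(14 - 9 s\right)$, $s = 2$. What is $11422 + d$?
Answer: $11302$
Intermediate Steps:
$d = -120$ ($d = \left(44 - 14\right) \left(14 - 18\right) = 30 \left(14 - 18\right) = 30 \left(-4\right) = -120$)
$11422 + d = 11422 - 120 = 11302$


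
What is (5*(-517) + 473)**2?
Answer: 4460544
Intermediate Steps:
(5*(-517) + 473)**2 = (-2585 + 473)**2 = (-2112)**2 = 4460544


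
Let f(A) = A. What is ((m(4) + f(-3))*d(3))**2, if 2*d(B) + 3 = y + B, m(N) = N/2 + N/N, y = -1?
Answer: 0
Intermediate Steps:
m(N) = 1 + N/2 (m(N) = N*(1/2) + 1 = N/2 + 1 = 1 + N/2)
d(B) = -2 + B/2 (d(B) = -3/2 + (-1 + B)/2 = -3/2 + (-1/2 + B/2) = -2 + B/2)
((m(4) + f(-3))*d(3))**2 = (((1 + (1/2)*4) - 3)*(-2 + (1/2)*3))**2 = (((1 + 2) - 3)*(-2 + 3/2))**2 = ((3 - 3)*(-1/2))**2 = (0*(-1/2))**2 = 0**2 = 0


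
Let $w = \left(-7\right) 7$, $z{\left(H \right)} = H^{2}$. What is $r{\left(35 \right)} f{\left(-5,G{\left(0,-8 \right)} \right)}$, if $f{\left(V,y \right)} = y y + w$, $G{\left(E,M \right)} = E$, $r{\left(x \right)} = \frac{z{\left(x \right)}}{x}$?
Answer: $-1715$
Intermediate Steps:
$w = -49$
$r{\left(x \right)} = x$ ($r{\left(x \right)} = \frac{x^{2}}{x} = x$)
$f{\left(V,y \right)} = -49 + y^{2}$ ($f{\left(V,y \right)} = y y - 49 = y^{2} - 49 = -49 + y^{2}$)
$r{\left(35 \right)} f{\left(-5,G{\left(0,-8 \right)} \right)} = 35 \left(-49 + 0^{2}\right) = 35 \left(-49 + 0\right) = 35 \left(-49\right) = -1715$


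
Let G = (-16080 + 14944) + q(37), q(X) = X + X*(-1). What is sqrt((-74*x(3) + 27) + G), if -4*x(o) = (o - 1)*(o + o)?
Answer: I*sqrt(887) ≈ 29.783*I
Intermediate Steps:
x(o) = -o*(-1 + o)/2 (x(o) = -(o - 1)*(o + o)/4 = -(-1 + o)*2*o/4 = -o*(-1 + o)/2)
q(X) = 0 (q(X) = X - X = 0)
G = -1136 (G = (-16080 + 14944) + 0 = -1136 + 0 = -1136)
sqrt((-74*x(3) + 27) + G) = sqrt((-37*3*(1 - 1*3) + 27) - 1136) = sqrt((-37*3*(1 - 3) + 27) - 1136) = sqrt((-37*3*(-2) + 27) - 1136) = sqrt((-74*(-3) + 27) - 1136) = sqrt((222 + 27) - 1136) = sqrt(249 - 1136) = sqrt(-887) = I*sqrt(887)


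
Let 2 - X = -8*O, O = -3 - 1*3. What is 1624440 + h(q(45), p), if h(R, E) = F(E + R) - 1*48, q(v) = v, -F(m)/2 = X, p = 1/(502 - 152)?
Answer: 1624484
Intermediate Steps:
O = -6 (O = -3 - 3 = -6)
X = -46 (X = 2 - (-8)*(-6) = 2 - 1*48 = 2 - 48 = -46)
p = 1/350 ≈ 0.0028571
F(m) = 92 (F(m) = -2*(-46) = 92)
h(R, E) = 44 (h(R, E) = 92 - 1*48 = 92 - 48 = 44)
1624440 + h(q(45), p) = 1624440 + 44 = 1624484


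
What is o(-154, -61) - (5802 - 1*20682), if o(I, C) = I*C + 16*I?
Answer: 21810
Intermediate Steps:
o(I, C) = 16*I + C*I (o(I, C) = C*I + 16*I = 16*I + C*I)
o(-154, -61) - (5802 - 1*20682) = -154*(16 - 61) - (5802 - 1*20682) = -154*(-45) - (5802 - 20682) = 6930 - 1*(-14880) = 6930 + 14880 = 21810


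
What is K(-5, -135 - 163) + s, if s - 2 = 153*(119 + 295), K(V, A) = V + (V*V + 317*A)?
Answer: -31102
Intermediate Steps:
K(V, A) = V + V² + 317*A (K(V, A) = V + (V² + 317*A) = V + V² + 317*A)
s = 63344 (s = 2 + 153*(119 + 295) = 2 + 153*414 = 2 + 63342 = 63344)
K(-5, -135 - 163) + s = (-5 + (-5)² + 317*(-135 - 163)) + 63344 = (-5 + 25 + 317*(-298)) + 63344 = (-5 + 25 - 94466) + 63344 = -94446 + 63344 = -31102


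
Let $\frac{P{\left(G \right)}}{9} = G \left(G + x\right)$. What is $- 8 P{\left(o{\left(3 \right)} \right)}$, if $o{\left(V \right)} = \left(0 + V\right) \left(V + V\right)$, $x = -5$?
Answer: $-16848$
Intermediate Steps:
$o{\left(V \right)} = 2 V^{2}$ ($o{\left(V \right)} = V 2 V = 2 V^{2}$)
$P{\left(G \right)} = 9 G \left(-5 + G\right)$ ($P{\left(G \right)} = 9 G \left(G - 5\right) = 9 G \left(-5 + G\right)$)
$- 8 P{\left(o{\left(3 \right)} \right)} = - 8 \cdot 9 \cdot 2 \cdot 3^{2} \left(-5 + 2 \cdot 3^{2}\right) = - 8 \cdot 9 \cdot 2 \cdot 9 \left(-5 + 2 \cdot 9\right) = - 8 \cdot 9 \cdot 18 \left(-5 + 18\right) = - 8 \cdot 9 \cdot 18 \cdot 13 = \left(-8\right) 2106 = -16848$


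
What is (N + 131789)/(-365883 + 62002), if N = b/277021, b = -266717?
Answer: -36508053852/84181418501 ≈ -0.43368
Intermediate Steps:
N = -266717/277021 ≈ -0.96280
(N + 131789)/(-365883 + 62002) = (-266717/277021 + 131789)/(-365883 + 62002) = (36508053852/277021)/(-303881) = (36508053852/277021)*(-1/303881) = -36508053852/84181418501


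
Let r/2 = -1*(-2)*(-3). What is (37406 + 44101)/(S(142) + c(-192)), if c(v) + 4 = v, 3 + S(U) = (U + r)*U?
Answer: 27169/6087 ≈ 4.4634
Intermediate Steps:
r = -12 (r = 2*(-1*(-2)*(-3)) = 2*(2*(-3)) = 2*(-6) = -12)
S(U) = -3 + U*(-12 + U) (S(U) = -3 + (U - 12)*U = -3 + (-12 + U)*U = -3 + U*(-12 + U))
c(v) = -4 + v
(37406 + 44101)/(S(142) + c(-192)) = (37406 + 44101)/((-3 + 142² - 12*142) + (-4 - 192)) = 81507/((-3 + 20164 - 1704) - 196) = 81507/(18457 - 196) = 81507/18261 = 81507*(1/18261) = 27169/6087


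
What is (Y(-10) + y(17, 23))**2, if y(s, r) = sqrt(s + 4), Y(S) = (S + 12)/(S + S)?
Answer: 2101/100 - sqrt(21)/5 ≈ 20.093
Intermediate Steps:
Y(S) = (12 + S)/(2*S) (Y(S) = (12 + S)/((2*S)) = (12 + S)*(1/(2*S)) = (12 + S)/(2*S))
y(s, r) = sqrt(4 + s)
(Y(-10) + y(17, 23))**2 = ((1/2)*(12 - 10)/(-10) + sqrt(4 + 17))**2 = ((1/2)*(-1/10)*2 + sqrt(21))**2 = (-1/10 + sqrt(21))**2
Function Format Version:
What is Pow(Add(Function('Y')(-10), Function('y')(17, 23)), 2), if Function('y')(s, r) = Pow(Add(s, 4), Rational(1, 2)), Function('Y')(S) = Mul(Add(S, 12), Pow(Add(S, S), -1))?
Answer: Add(Rational(2101, 100), Mul(Rational(-1, 5), Pow(21, Rational(1, 2)))) ≈ 20.093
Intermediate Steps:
Function('Y')(S) = Mul(Rational(1, 2), Pow(S, -1), Add(12, S)) (Function('Y')(S) = Mul(Add(12, S), Pow(Mul(2, S), -1)) = Mul(Add(12, S), Mul(Rational(1, 2), Pow(S, -1))) = Mul(Rational(1, 2), Pow(S, -1), Add(12, S)))
Function('y')(s, r) = Pow(Add(4, s), Rational(1, 2))
Pow(Add(Function('Y')(-10), Function('y')(17, 23)), 2) = Pow(Add(Mul(Rational(1, 2), Pow(-10, -1), Add(12, -10)), Pow(Add(4, 17), Rational(1, 2))), 2) = Pow(Add(Mul(Rational(1, 2), Rational(-1, 10), 2), Pow(21, Rational(1, 2))), 2) = Pow(Add(Rational(-1, 10), Pow(21, Rational(1, 2))), 2)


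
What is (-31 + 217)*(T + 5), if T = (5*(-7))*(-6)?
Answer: 39990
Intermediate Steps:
T = 210 (T = -35*(-6) = 210)
(-31 + 217)*(T + 5) = (-31 + 217)*(210 + 5) = 186*215 = 39990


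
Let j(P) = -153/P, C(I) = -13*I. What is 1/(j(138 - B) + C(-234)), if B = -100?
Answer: 14/42579 ≈ 0.00032880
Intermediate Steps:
1/(j(138 - B) + C(-234)) = 1/(-153/(138 - 1*(-100)) - 13*(-234)) = 1/(-153/(138 + 100) + 3042) = 1/(-153/238 + 3042) = 1/(-153*1/238 + 3042) = 1/(-9/14 + 3042) = 1/(42579/14) = 14/42579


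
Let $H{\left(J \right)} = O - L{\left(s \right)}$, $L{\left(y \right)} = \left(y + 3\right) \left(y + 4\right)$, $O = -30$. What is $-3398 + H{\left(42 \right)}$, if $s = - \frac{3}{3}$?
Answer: $-3434$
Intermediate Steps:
$s = -1$ ($s = \left(-3\right) \frac{1}{3} = -1$)
$L{\left(y \right)} = \left(3 + y\right) \left(4 + y\right)$
$H{\left(J \right)} = -36$ ($H{\left(J \right)} = -30 - \left(12 + \left(-1\right)^{2} + 7 \left(-1\right)\right) = -30 - \left(12 + 1 - 7\right) = -30 - 6 = -36$)
$-3398 + H{\left(42 \right)} = -3398 - 36 = -3434$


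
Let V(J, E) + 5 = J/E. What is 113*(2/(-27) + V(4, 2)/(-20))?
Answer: 4633/540 ≈ 8.5796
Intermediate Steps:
V(J, E) = -5 + J/E
113*(2/(-27) + V(4, 2)/(-20)) = 113*(2/(-27) + (-5 + 4/2)/(-20)) = 113*(2*(-1/27) + (-5 + 4*(½))*(-1/20)) = 113*(-2/27 + (-5 + 2)*(-1/20)) = 113*(-2/27 - 3*(-1/20)) = 113*(-2/27 + 3/20) = 113*(41/540) = 4633/540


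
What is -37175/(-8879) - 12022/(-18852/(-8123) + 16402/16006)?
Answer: -6931125141048897/1931087308241 ≈ -3589.2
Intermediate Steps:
-37175/(-8879) - 12022/(-18852/(-8123) + 16402/16006) = -37175*(-1/8879) - 12022/(-18852*(-1/8123) + 16402*(1/16006)) = 37175/8879 - 12022/(18852/8123 + 8201/8003) = 37175/8879 - 12022/217489279/65008369 = 37175/8879 - 12022*65008369/217489279 = 37175/8879 - 781530612118/217489279 = -6931125141048897/1931087308241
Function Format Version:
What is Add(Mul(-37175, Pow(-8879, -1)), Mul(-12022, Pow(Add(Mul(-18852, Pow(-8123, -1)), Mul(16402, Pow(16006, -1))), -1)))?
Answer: Rational(-6931125141048897, 1931087308241) ≈ -3589.2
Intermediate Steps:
Add(Mul(-37175, Pow(-8879, -1)), Mul(-12022, Pow(Add(Mul(-18852, Pow(-8123, -1)), Mul(16402, Pow(16006, -1))), -1))) = Add(Mul(-37175, Rational(-1, 8879)), Mul(-12022, Pow(Add(Mul(-18852, Rational(-1, 8123)), Mul(16402, Rational(1, 16006))), -1))) = Add(Rational(37175, 8879), Mul(-12022, Pow(Add(Rational(18852, 8123), Rational(8201, 8003)), -1))) = Add(Rational(37175, 8879), Mul(-12022, Pow(Rational(217489279, 65008369), -1))) = Add(Rational(37175, 8879), Mul(-12022, Rational(65008369, 217489279))) = Add(Rational(37175, 8879), Rational(-781530612118, 217489279)) = Rational(-6931125141048897, 1931087308241)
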